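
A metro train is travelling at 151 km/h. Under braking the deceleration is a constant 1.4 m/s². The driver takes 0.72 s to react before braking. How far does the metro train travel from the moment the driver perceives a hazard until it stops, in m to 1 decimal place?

Total stopping distance ≈ 658.5 m

151 km/h ÷ 3.6 = 41.9444 m/s.
Reaction distance = v·t_r = 41.9444 × 0.72 = 30.200 m.
Braking distance = v²/(2a) = 41.9444² / (2 × 1.400) = 1759.333 / 2.800 = 628.333 m.
Total = 30.200 + 628.333 = 658.533 m.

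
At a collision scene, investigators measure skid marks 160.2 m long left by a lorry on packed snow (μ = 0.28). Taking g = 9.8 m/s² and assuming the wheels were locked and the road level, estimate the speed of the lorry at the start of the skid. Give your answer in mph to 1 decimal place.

Initial speed ≈ 66.3 mph

Deceleration a = μg = 0.28 × 9.8 = 2.744 m/s².
v = √(2a·d) = √(2 × 2.744 × 160.2) = √879.178 = 29.6509 m/s.
= 29.6509 ÷ 0.44704 = 66.327 mph.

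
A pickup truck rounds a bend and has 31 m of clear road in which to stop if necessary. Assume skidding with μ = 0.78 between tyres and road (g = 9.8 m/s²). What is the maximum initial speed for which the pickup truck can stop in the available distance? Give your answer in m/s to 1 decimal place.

Maximum speed ≈ 21.8 m/s

a = μg = 0.78 × 9.8 = 7.644 m/s².
v²/(2a) = d ⇒ v = √(2 × 7.644 × 31) = √473.93 = 21.7699 m/s.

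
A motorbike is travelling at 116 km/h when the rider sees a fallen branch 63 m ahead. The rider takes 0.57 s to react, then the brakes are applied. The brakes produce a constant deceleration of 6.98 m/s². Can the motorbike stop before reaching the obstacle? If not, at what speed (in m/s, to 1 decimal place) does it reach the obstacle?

No — it strikes the obstacle at 20.4 m/s

116 km/h ÷ 3.6 = 32.2222 m/s.
Reaction distance = 32.2222 × 0.57 = 18.367 m.
Braking distance needed to stop: v²/(2a) = 1038.270 / 13.960 = 74.375 m, so total needed = 18.367 + 74.375 = 92.742 m > 63 m — it cannot stop.
Distance remaining when braking begins: 63 − 18.367 = 44.633 m.
v² = v₀² − 2a·d = 1038.270 − 2 × 6.980 × 44.633 = 415.193 m²/s².
v = √415.193 = 20.376 m/s.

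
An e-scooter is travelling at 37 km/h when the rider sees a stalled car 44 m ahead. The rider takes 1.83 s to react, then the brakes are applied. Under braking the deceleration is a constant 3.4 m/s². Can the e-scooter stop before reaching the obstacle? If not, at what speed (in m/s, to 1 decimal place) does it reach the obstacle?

37 km/h ÷ 3.6 = 10.2778 m/s.
Reaction distance = 10.2778 × 1.83 = 18.808 m.
Braking distance = v²/(2a) = 105.633 / 6.800 = 15.534 m.
Total stopping distance = 18.808 + 15.534 = 34.342 m, vs 44 m available — it stops with 44 − 34.342 = 9.658 m to spare.

Yes — it stops about 9.7 m short of the obstacle, so it never reaches it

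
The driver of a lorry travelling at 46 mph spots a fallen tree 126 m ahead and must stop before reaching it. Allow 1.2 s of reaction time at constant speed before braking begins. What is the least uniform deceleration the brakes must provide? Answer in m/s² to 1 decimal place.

46 mph × 0.44704 = 20.5638 m/s.
Distance covered during reaction = 20.5638 × 1.2 = 24.677 m.
Distance available for braking: 126 − 24.677 = 101.323 m.
v² = 2a·d ⇒ a = v²/(2d) = 20.5638² / (2 × 101.323) = 422.870 / 202.646 = 2.0867 m/s².

Required deceleration ≈ 2.1 m/s²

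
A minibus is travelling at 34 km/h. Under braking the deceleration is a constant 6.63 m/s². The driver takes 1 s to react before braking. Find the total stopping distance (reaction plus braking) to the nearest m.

34 km/h ÷ 3.6 = 9.4444 m/s.
Reaction distance = v·t_r = 9.4444 × 1 = 9.444 m.
Braking distance = v²/(2a) = 9.4444² / (2 × 6.630) = 89.197 / 13.260 = 6.727 m.
Total = 9.444 + 6.727 = 16.171 m.

Total stopping distance ≈ 16 m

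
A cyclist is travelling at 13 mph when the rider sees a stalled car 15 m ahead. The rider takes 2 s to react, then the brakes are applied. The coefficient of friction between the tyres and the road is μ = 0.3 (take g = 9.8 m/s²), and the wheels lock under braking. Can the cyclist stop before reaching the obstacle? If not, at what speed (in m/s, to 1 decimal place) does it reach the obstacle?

No — it strikes the obstacle at 3.7 m/s

13 mph × 0.44704 = 5.8115 m/s.
a = μg = 0.3 × 9.8 = 2.940 m/s².
Reaction distance = 5.8115 × 2 = 11.623 m.
Braking distance needed to stop: v²/(2a) = 33.774 / 5.880 = 5.744 m, so total needed = 11.623 + 5.744 = 17.367 m > 15 m — it cannot stop.
Distance remaining when braking begins: 15 − 11.623 = 3.377 m.
v² = v₀² − 2a·d = 33.774 − 2 × 2.940 × 3.377 = 13.917 m²/s².
v = √13.917 = 3.731 m/s.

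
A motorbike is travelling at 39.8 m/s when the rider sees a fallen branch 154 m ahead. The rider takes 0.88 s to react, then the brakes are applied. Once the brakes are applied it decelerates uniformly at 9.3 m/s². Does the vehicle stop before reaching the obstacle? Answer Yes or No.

Yes

Reaction distance = 39.8000 × 0.88 = 35.024 m.
Braking distance = v²/(2a) = 1584.040 / 18.600 = 85.163 m.
Total stopping distance = 35.024 + 85.163 = 120.187 m, vs 154 m available — it stops with 154 − 120.187 = 33.813 m to spare.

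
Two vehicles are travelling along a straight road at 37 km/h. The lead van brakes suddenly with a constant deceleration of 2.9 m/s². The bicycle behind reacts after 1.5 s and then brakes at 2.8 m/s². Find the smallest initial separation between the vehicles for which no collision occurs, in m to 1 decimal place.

Minimum gap ≈ 16.1 m

37 km/h ÷ 3.6 = 10.2778 m/s.
Leader travels v²/(2a_L) = 105.633 / 5.800 = 18.213 m before stopping.
Follower covers v·t_r = 10.2778 × 1.5 = 15.417 m while reacting, then v²/(2a_F) = 105.633 / 5.600 = 18.863 m while braking, for a total of 15.417 + 18.863 = 34.280 m.
Since a_F ≤ a_L and the follower starts braking later, the follower is never slower than the leader, so the closest approach is when both have stopped.
Minimum gap = 34.280 − 18.213 = 16.067 m.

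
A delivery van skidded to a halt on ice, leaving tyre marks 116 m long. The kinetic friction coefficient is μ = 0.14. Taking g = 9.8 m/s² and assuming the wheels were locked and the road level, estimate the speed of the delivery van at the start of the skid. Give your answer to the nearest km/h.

Initial speed ≈ 64 km/h

Deceleration a = μg = 0.14 × 9.8 = 1.372 m/s².
v = √(2a·d) = √(2 × 1.372 × 116) = √318.304 = 17.8411 m/s.
= 17.8411 × 3.6 = 64.228 km/h.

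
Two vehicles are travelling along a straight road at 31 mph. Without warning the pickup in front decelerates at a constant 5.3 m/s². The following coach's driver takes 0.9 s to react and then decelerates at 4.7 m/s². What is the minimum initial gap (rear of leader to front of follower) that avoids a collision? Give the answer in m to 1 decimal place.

31 mph × 0.44704 = 13.8582 m/s.
Leader travels v²/(2a_L) = 192.050 / 10.600 = 18.118 m before stopping.
Follower covers v·t_r = 13.8582 × 0.9 = 12.472 m while reacting, then v²/(2a_F) = 192.050 / 9.400 = 20.431 m while braking, for a total of 12.472 + 20.431 = 32.903 m.
Since a_F ≤ a_L and the follower starts braking later, the follower is never slower than the leader, so the closest approach is when both have stopped.
Minimum gap = 32.903 − 18.118 = 14.785 m.

Minimum gap ≈ 14.8 m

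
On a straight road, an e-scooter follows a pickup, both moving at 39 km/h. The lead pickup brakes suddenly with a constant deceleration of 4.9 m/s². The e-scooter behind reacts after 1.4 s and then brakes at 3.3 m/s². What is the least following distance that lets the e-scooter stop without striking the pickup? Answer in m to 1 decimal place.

Minimum gap ≈ 21.0 m

39 km/h ÷ 3.6 = 10.8333 m/s.
Leader travels v²/(2a_L) = 117.360 / 9.800 = 11.976 m before stopping.
Follower covers v·t_r = 10.8333 × 1.4 = 15.167 m while reacting, then v²/(2a_F) = 117.360 / 6.600 = 17.782 m while braking, for a total of 15.167 + 17.782 = 32.949 m.
Since a_F ≤ a_L and the follower starts braking later, the follower is never slower than the leader, so the closest approach is when both have stopped.
Minimum gap = 32.949 − 11.976 = 20.973 m.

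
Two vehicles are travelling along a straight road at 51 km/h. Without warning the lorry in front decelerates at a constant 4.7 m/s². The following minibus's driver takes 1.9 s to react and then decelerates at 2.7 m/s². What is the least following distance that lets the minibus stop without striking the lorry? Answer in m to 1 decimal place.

51 km/h ÷ 3.6 = 14.1667 m/s.
Leader travels v²/(2a_L) = 200.695 / 9.400 = 21.351 m before stopping.
Follower covers v·t_r = 14.1667 × 1.9 = 26.917 m while reacting, then v²/(2a_F) = 200.695 / 5.400 = 37.166 m while braking, for a total of 26.917 + 37.166 = 64.083 m.
Since a_F ≤ a_L and the follower starts braking later, the follower is never slower than the leader, so the closest approach is when both have stopped.
Minimum gap = 64.083 − 21.351 = 42.732 m.

Minimum gap ≈ 42.7 m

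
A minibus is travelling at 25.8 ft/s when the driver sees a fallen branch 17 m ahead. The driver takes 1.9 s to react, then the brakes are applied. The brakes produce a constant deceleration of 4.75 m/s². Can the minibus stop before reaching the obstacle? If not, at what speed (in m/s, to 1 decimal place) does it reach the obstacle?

No — it strikes the obstacle at 6.5 m/s

25.8 ft/s × 0.3048 = 7.8638 m/s.
Reaction distance = 7.8638 × 1.9 = 14.941 m.
Braking distance needed to stop: v²/(2a) = 61.839 / 9.500 = 6.509 m, so total needed = 14.941 + 6.509 = 21.450 m > 17 m — it cannot stop.
Distance remaining when braking begins: 17 − 14.941 = 2.059 m.
v² = v₀² − 2a·d = 61.839 − 2 × 4.750 × 2.059 = 42.278 m²/s².
v = √42.278 = 6.502 m/s.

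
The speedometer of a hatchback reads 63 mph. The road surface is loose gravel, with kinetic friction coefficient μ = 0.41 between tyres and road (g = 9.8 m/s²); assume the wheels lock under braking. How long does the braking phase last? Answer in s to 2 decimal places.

Braking time ≈ 7.01 s

63 mph × 0.44704 = 28.1635 m/s.
a = μg = 0.41 × 9.8 = 4.018 m/s².
Braking time = v/a = 28.1635 / 4.018 = 7.009 s.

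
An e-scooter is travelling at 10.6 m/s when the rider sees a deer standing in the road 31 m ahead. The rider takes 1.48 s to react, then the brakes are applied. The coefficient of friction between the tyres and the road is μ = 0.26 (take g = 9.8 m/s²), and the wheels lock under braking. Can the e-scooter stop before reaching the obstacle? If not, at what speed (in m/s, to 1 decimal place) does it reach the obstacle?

a = μg = 0.26 × 9.8 = 2.548 m/s².
Reaction distance = 10.6000 × 1.48 = 15.688 m.
Braking distance needed to stop: v²/(2a) = 112.360 / 5.096 = 22.049 m, so total needed = 15.688 + 22.049 = 37.737 m > 31 m — it cannot stop.
Distance remaining when braking begins: 31 − 15.688 = 15.312 m.
v² = v₀² − 2a·d = 112.360 − 2 × 2.548 × 15.312 = 34.330 m²/s².
v = √34.330 = 5.859 m/s.

No — it strikes the obstacle at 5.9 m/s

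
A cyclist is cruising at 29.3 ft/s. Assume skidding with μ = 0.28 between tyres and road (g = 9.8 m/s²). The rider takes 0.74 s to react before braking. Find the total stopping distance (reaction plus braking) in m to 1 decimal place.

29.3 ft/s × 0.3048 = 8.9306 m/s.
a = μg = 0.28 × 9.8 = 2.744 m/s².
Reaction distance = v·t_r = 8.9306 × 0.74 = 6.609 m.
Braking distance = v²/(2a) = 8.9306² / (2 × 2.744) = 79.756 / 5.488 = 14.533 m.
Total = 6.609 + 14.533 = 21.142 m.

Total stopping distance ≈ 21.1 m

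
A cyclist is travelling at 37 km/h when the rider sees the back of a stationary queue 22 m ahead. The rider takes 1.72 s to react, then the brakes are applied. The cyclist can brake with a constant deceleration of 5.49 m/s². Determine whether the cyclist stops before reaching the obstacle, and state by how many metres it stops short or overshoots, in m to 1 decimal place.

37 km/h ÷ 3.6 = 10.2778 m/s.
Reaction distance = 10.2778 × 1.72 = 17.678 m.
Braking distance = v²/(2a) = 105.633 / 10.980 = 9.620 m.
Total stopping distance = 17.678 + 9.620 = 27.298 m, vs 22 m available — it cannot stop in time and overshoots by 27.298 − 22 = 5.298 m.

No — it overshoots by 5.3 m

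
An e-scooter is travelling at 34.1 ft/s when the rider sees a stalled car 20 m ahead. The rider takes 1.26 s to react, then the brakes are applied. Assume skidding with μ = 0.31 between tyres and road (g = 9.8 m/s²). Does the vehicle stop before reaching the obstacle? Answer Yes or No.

34.1 ft/s × 0.3048 = 10.3937 m/s.
a = μg = 0.31 × 9.8 = 3.038 m/s².
Reaction distance = 10.3937 × 1.26 = 13.096 m.
Braking distance = v²/(2a) = 108.029 / 6.076 = 17.780 m.
Total stopping distance = 13.096 + 17.780 = 30.876 m, vs 20 m available — it cannot stop in time and overshoots by 30.876 − 20 = 10.876 m.

No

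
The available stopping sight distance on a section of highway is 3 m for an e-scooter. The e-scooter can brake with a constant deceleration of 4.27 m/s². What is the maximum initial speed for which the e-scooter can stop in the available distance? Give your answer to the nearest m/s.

v²/(2a) = d ⇒ v = √(2 × 4.270 × 3) = √25.62 = 5.0616 m/s.

Maximum speed ≈ 5 m/s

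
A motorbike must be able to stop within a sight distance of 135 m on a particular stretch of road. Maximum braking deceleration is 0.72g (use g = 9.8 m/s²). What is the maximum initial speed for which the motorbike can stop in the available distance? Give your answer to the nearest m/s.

Maximum speed ≈ 44 m/s

a = 0.72 × 9.8 = 7.056 m/s².
v²/(2a) = d ⇒ v = √(2 × 7.056 × 135) = √1905.12 = 43.6477 m/s.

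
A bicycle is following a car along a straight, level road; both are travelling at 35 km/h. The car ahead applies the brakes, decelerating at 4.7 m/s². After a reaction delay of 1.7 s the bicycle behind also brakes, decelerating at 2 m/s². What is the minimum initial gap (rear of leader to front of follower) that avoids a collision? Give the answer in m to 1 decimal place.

35 km/h ÷ 3.6 = 9.7222 m/s.
Leader travels v²/(2a_L) = 94.521 / 9.400 = 10.055 m before stopping.
Follower covers v·t_r = 9.7222 × 1.7 = 16.528 m while reacting, then v²/(2a_F) = 94.521 / 4.000 = 23.630 m while braking, for a total of 16.528 + 23.630 = 40.158 m.
Since a_F ≤ a_L and the follower starts braking later, the follower is never slower than the leader, so the closest approach is when both have stopped.
Minimum gap = 40.158 − 10.055 = 30.103 m.

Minimum gap ≈ 30.1 m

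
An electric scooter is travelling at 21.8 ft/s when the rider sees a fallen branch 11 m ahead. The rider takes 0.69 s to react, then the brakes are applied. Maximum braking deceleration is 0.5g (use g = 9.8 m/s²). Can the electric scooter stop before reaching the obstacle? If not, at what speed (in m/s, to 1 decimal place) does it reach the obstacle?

21.8 ft/s × 0.3048 = 6.6446 m/s.
a = 0.5 × 9.8 = 4.900 m/s².
Reaction distance = 6.6446 × 0.69 = 4.585 m.
Braking distance = v²/(2a) = 44.151 / 9.800 = 4.505 m.
Total stopping distance = 4.585 + 4.505 = 9.090 m, vs 11 m available — it stops with 11 − 9.090 = 1.910 m to spare.

Yes — it stops about 1.9 m short of the obstacle, so it never reaches it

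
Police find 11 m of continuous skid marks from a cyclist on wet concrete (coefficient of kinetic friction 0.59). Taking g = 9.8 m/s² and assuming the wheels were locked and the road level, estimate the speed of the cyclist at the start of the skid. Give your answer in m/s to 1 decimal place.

Deceleration a = μg = 0.59 × 9.8 = 5.782 m/s².
v = √(2a·d) = √(2 × 5.782 × 11) = √127.204 = 11.2785 m/s.

Initial speed ≈ 11.3 m/s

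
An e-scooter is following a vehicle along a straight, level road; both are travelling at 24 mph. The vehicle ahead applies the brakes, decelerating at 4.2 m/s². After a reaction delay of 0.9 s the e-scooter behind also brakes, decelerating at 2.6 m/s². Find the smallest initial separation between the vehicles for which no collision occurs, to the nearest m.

24 mph × 0.44704 = 10.7290 m/s.
Leader travels v²/(2a_L) = 115.111 / 8.400 = 13.704 m before stopping.
Follower covers v·t_r = 10.7290 × 0.9 = 9.656 m while reacting, then v²/(2a_F) = 115.111 / 5.200 = 22.137 m while braking, for a total of 9.656 + 22.137 = 31.793 m.
Since a_F ≤ a_L and the follower starts braking later, the follower is never slower than the leader, so the closest approach is when both have stopped.
Minimum gap = 31.793 − 13.704 = 18.089 m.

Minimum gap ≈ 18 m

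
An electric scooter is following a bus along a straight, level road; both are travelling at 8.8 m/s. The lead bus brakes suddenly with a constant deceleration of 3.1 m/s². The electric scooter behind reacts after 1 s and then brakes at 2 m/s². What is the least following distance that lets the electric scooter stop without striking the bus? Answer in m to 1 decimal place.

Minimum gap ≈ 15.7 m

Leader travels v²/(2a_L) = 77.440 / 6.200 = 12.490 m before stopping.
Follower covers v·t_r = 8.8000 × 1 = 8.800 m while reacting, then v²/(2a_F) = 77.440 / 4.000 = 19.360 m while braking, for a total of 8.800 + 19.360 = 28.160 m.
Since a_F ≤ a_L and the follower starts braking later, the follower is never slower than the leader, so the closest approach is when both have stopped.
Minimum gap = 28.160 − 12.490 = 15.670 m.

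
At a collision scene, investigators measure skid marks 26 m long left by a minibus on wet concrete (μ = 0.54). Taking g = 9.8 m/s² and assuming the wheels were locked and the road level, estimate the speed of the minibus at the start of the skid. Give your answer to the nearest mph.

Deceleration a = μg = 0.54 × 9.8 = 5.292 m/s².
v = √(2a·d) = √(2 × 5.292 × 26) = √275.184 = 16.5887 m/s.
= 16.5887 ÷ 0.44704 = 37.108 mph.

Initial speed ≈ 37 mph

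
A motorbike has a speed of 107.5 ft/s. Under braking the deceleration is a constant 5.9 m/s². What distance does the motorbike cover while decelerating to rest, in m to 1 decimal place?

Braking distance ≈ 91.0 m

107.5 ft/s × 0.3048 = 32.7660 m/s.
Braking distance = v²/(2a) = 32.7660² / (2 × 5.900) = 1073.611 / 11.800 = 90.984 m.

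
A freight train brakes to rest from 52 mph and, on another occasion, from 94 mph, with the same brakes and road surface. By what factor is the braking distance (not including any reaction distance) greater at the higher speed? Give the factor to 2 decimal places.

Braking distance d = v²/(2a), so with a fixed, d ∝ v².
Factor = (94/52)² = 1.8077² = 3.2678.

Factor ≈ 3.27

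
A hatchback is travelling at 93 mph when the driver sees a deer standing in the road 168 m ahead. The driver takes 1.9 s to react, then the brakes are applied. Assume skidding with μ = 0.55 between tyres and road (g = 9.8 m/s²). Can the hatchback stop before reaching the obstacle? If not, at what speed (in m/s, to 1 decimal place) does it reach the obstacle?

93 mph × 0.44704 = 41.5747 m/s.
a = μg = 0.55 × 9.8 = 5.390 m/s².
Reaction distance = 41.5747 × 1.9 = 78.992 m.
Braking distance needed to stop: v²/(2a) = 1728.456 / 10.780 = 160.339 m, so total needed = 78.992 + 160.339 = 239.331 m > 168 m — it cannot stop.
Distance remaining when braking begins: 168 − 78.992 = 89.008 m.
v² = v₀² − 2a·d = 1728.456 − 2 × 5.390 × 89.008 = 768.950 m²/s².
v = √768.950 = 27.730 m/s.

No — it strikes the obstacle at 27.7 m/s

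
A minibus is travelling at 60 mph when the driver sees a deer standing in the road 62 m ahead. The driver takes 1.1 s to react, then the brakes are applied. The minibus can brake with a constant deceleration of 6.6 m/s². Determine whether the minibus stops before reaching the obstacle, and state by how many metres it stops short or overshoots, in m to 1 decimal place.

No — it overshoots by 22.0 m

60 mph × 0.44704 = 26.8224 m/s.
Reaction distance = 26.8224 × 1.1 = 29.505 m.
Braking distance = v²/(2a) = 719.441 / 13.200 = 54.503 m.
Total stopping distance = 29.505 + 54.503 = 84.008 m, vs 62 m available — it cannot stop in time and overshoots by 84.008 − 62 = 22.008 m.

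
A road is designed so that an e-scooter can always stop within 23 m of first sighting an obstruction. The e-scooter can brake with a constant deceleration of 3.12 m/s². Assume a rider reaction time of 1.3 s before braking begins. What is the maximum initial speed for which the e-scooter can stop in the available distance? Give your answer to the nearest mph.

Stopping distance: v·t_r + v²/(2a) = 23 with t_r = 1.3 s and a = 3.120 m/s².
So v² + 8.112 v − 143.52 = 0.
Positive root: v = −a·t_r + √((a·t_r)² + 2a·d) = −4.056 + √(16.451 + 143.52) = 8.5920 m/s.
8.5920 m/s ÷ 0.44704 = 19.220 mph.

Maximum speed ≈ 19 mph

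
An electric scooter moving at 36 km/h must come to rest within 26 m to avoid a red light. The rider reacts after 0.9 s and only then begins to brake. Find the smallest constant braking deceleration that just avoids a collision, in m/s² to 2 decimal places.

Required deceleration ≈ 2.94 m/s²

36 km/h ÷ 3.6 = 10.0000 m/s.
Distance covered during reaction = 10.0000 × 0.9 = 9.000 m.
Distance available for braking: 26 − 9.000 = 17.000 m.
v² = 2a·d ⇒ a = v²/(2d) = 10.0000² / (2 × 17.000) = 100.000 / 34.000 = 2.9412 m/s².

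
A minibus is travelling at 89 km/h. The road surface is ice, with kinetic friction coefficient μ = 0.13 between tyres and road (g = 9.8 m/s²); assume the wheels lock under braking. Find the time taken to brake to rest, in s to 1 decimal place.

89 km/h ÷ 3.6 = 24.7222 m/s.
a = μg = 0.13 × 9.8 = 1.274 m/s².
Braking time = v/a = 24.7222 / 1.274 = 19.405 s.

Braking time ≈ 19.4 s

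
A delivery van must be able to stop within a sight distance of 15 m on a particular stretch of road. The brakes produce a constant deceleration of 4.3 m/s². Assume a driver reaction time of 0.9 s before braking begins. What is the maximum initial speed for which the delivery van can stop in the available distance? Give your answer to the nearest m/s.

Stopping distance: v·t_r + v²/(2a) = 15 with t_r = 0.9 s and a = 4.300 m/s².
So v² + 7.740 v − 129.00 = 0.
Positive root: v = −a·t_r + √((a·t_r)² + 2a·d) = −3.870 + √(14.977 + 129.00) = 8.1290 m/s.

Maximum speed ≈ 8 m/s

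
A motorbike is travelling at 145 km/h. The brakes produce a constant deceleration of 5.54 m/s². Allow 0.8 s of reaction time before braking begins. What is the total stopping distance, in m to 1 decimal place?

Total stopping distance ≈ 178.6 m

145 km/h ÷ 3.6 = 40.2778 m/s.
Reaction distance = v·t_r = 40.2778 × 0.8 = 32.222 m.
Braking distance = v²/(2a) = 40.2778² / (2 × 5.540) = 1622.301 / 11.080 = 146.417 m.
Total = 32.222 + 146.417 = 178.639 m.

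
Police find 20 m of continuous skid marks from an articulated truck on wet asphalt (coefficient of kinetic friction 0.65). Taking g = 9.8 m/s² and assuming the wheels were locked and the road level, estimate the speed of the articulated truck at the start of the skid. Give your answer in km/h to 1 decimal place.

Initial speed ≈ 57.5 km/h

Deceleration a = μg = 0.65 × 9.8 = 6.370 m/s².
v = √(2a·d) = √(2 × 6.370 × 20) = √254.800 = 15.9625 m/s.
= 15.9625 × 3.6 = 57.465 km/h.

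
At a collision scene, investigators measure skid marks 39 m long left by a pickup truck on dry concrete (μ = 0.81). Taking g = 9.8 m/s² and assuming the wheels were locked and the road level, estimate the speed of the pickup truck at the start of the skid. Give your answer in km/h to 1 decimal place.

Deceleration a = μg = 0.81 × 9.8 = 7.938 m/s².
v = √(2a·d) = √(2 × 7.938 × 39) = √619.164 = 24.8830 m/s.
= 24.8830 × 3.6 = 89.579 km/h.

Initial speed ≈ 89.6 km/h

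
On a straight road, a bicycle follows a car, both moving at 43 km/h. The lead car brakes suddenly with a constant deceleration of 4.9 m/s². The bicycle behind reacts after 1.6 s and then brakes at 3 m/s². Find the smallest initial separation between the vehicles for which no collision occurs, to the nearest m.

Minimum gap ≈ 28 m

43 km/h ÷ 3.6 = 11.9444 m/s.
Leader travels v²/(2a_L) = 142.669 / 9.800 = 14.558 m before stopping.
Follower covers v·t_r = 11.9444 × 1.6 = 19.111 m while reacting, then v²/(2a_F) = 142.669 / 6.000 = 23.778 m while braking, for a total of 19.111 + 23.778 = 42.889 m.
Since a_F ≤ a_L and the follower starts braking later, the follower is never slower than the leader, so the closest approach is when both have stopped.
Minimum gap = 42.889 − 14.558 = 28.331 m.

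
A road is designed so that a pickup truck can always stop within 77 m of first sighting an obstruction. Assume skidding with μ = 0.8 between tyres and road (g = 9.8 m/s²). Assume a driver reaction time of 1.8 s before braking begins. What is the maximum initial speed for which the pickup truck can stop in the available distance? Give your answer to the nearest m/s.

Maximum speed ≈ 23 m/s

a = μg = 0.8 × 9.8 = 7.840 m/s².
Stopping distance: v·t_r + v²/(2a) = 77 with t_r = 1.8 s and a = 7.840 m/s².
So v² + 28.224 v − 1207.36 = 0.
Positive root: v = −a·t_r + √((a·t_r)² + 2a·d) = −14.112 + √(199.149 + 1207.36) = 23.3915 m/s.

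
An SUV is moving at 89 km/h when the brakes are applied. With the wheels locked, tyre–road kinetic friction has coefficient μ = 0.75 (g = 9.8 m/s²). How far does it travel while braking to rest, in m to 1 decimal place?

89 km/h ÷ 3.6 = 24.7222 m/s.
a = μg = 0.75 × 9.8 = 7.350 m/s².
Braking distance = v²/(2a) = 24.7222² / (2 × 7.350) = 611.187 / 14.700 = 41.577 m.

Braking distance ≈ 41.6 m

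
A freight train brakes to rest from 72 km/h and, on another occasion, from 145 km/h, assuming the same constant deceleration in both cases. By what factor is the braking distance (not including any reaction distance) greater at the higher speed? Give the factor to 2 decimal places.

Braking distance d = v²/(2a), so with a fixed, d ∝ v².
Factor = (145/72)² = 2.0139² = 4.0558.

Factor ≈ 4.06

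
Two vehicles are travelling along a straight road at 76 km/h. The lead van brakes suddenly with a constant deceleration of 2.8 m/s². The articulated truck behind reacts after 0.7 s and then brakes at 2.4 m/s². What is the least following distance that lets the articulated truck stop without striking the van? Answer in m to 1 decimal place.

Minimum gap ≈ 28.0 m

76 km/h ÷ 3.6 = 21.1111 m/s.
Leader travels v²/(2a_L) = 445.679 / 5.600 = 79.586 m before stopping.
Follower covers v·t_r = 21.1111 × 0.7 = 14.778 m while reacting, then v²/(2a_F) = 445.679 / 4.800 = 92.850 m while braking, for a total of 14.778 + 92.850 = 107.628 m.
Since a_F ≤ a_L and the follower starts braking later, the follower is never slower than the leader, so the closest approach is when both have stopped.
Minimum gap = 107.628 − 79.586 = 28.042 m.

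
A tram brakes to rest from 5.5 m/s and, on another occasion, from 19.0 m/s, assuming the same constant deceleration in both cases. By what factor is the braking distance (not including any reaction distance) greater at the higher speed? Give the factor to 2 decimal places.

Braking distance d = v²/(2a), so with a fixed, d ∝ v².
Factor = (19.0/5.5)² = 3.4545² = 11.9336.

Factor ≈ 11.93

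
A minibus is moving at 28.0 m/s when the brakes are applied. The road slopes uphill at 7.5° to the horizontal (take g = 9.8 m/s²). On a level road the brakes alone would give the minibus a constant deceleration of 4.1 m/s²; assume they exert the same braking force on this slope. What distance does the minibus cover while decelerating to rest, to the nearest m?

Braking distance ≈ 73 m

Gravity along the uphill slope adds to the braking deceleration: a_eff = 4.100 + 9.8·sin 7.5° = 4.100 + 1.279 = 5.379 m/s².
Braking distance = v²/(2a) = 28.0000² / (2 × 5.379) = 784.000 / 10.758 = 72.876 m.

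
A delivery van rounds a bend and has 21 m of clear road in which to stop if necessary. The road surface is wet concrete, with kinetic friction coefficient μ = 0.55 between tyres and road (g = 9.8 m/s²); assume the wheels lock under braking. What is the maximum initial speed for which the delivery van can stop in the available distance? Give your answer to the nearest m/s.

a = μg = 0.55 × 9.8 = 5.390 m/s².
v²/(2a) = d ⇒ v = √(2 × 5.390 × 21) = √226.38 = 15.0459 m/s.

Maximum speed ≈ 15 m/s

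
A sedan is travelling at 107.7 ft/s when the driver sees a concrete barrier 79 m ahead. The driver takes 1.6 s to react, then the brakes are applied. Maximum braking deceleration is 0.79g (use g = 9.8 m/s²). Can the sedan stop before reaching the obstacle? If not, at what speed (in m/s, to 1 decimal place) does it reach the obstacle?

107.7 ft/s × 0.3048 = 32.8270 m/s.
a = 0.79 × 9.8 = 7.742 m/s².
Reaction distance = 32.8270 × 1.6 = 52.523 m.
Braking distance needed to stop: v²/(2a) = 1077.612 / 15.484 = 69.595 m, so total needed = 52.523 + 69.595 = 122.118 m > 79 m — it cannot stop.
Distance remaining when braking begins: 79 − 52.523 = 26.477 m.
v² = v₀² − 2a·d = 1077.612 − 2 × 7.742 × 26.477 = 667.642 m²/s².
v = √667.642 = 25.839 m/s.

No — it strikes the obstacle at 25.8 m/s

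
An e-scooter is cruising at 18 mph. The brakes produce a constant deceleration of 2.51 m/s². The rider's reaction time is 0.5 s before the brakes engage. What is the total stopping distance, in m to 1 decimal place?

Total stopping distance ≈ 16.9 m

18 mph × 0.44704 = 8.0467 m/s.
Reaction distance = v·t_r = 8.0467 × 0.5 = 4.023 m.
Braking distance = v²/(2a) = 8.0467² / (2 × 2.510) = 64.749 / 5.020 = 12.898 m.
Total = 4.023 + 12.898 = 16.921 m.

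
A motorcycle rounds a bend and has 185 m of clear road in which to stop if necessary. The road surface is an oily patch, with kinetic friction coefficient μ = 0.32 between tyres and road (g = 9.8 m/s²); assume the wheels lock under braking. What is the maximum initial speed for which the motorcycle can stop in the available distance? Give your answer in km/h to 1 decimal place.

Maximum speed ≈ 122.6 km/h

a = μg = 0.32 × 9.8 = 3.136 m/s².
v²/(2a) = d ⇒ v = √(2 × 3.136 × 185) = √1160.32 = 34.0635 m/s.
34.0635 m/s × 3.6 = 122.629 km/h.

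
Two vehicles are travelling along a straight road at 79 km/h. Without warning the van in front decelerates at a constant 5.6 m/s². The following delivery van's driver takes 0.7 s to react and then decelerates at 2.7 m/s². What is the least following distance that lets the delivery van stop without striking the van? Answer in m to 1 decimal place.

79 km/h ÷ 3.6 = 21.9444 m/s.
Leader travels v²/(2a_L) = 481.557 / 11.200 = 42.996 m before stopping.
Follower covers v·t_r = 21.9444 × 0.7 = 15.361 m while reacting, then v²/(2a_F) = 481.557 / 5.400 = 89.177 m while braking, for a total of 15.361 + 89.177 = 104.538 m.
Since a_F ≤ a_L and the follower starts braking later, the follower is never slower than the leader, so the closest approach is when both have stopped.
Minimum gap = 104.538 − 42.996 = 61.542 m.

Minimum gap ≈ 61.5 m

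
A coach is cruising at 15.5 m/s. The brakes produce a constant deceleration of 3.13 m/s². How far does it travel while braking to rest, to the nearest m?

Braking distance ≈ 38 m

Braking distance = v²/(2a) = 15.5000² / (2 × 3.130) = 240.250 / 6.260 = 38.379 m.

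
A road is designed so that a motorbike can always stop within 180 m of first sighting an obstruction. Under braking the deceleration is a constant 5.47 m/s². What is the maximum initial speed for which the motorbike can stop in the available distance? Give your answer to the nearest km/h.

v²/(2a) = d ⇒ v = √(2 × 5.470 × 180) = √1969.20 = 44.3757 m/s.
44.3757 m/s × 3.6 = 159.753 km/h.

Maximum speed ≈ 160 km/h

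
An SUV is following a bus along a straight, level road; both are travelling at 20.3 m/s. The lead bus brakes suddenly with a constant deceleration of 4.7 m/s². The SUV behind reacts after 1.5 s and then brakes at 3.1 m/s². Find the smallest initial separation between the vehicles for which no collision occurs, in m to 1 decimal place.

Leader travels v²/(2a_L) = 412.090 / 9.400 = 43.839 m before stopping.
Follower covers v·t_r = 20.3000 × 1.5 = 30.450 m while reacting, then v²/(2a_F) = 412.090 / 6.200 = 66.466 m while braking, for a total of 30.450 + 66.466 = 96.916 m.
Since a_F ≤ a_L and the follower starts braking later, the follower is never slower than the leader, so the closest approach is when both have stopped.
Minimum gap = 96.916 − 43.839 = 53.077 m.

Minimum gap ≈ 53.1 m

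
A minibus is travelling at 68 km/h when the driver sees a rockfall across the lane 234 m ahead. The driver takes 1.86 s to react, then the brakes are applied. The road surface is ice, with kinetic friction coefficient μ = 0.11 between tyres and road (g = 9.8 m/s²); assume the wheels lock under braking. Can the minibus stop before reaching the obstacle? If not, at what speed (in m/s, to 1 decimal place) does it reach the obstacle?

Yes — it stops about 33.4 m short of the obstacle, so it never reaches it

68 km/h ÷ 3.6 = 18.8889 m/s.
a = μg = 0.11 × 9.8 = 1.078 m/s².
Reaction distance = 18.8889 × 1.86 = 35.133 m.
Braking distance = v²/(2a) = 356.791 / 2.156 = 165.487 m.
Total stopping distance = 35.133 + 165.487 = 200.620 m, vs 234 m available — it stops with 234 − 200.620 = 33.380 m to spare.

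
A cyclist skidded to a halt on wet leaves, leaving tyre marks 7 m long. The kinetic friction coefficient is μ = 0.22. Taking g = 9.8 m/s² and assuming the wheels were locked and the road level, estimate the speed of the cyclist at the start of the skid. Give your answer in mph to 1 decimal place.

Deceleration a = μg = 0.22 × 9.8 = 2.156 m/s².
v = √(2a·d) = √(2 × 2.156 × 7) = √30.184 = 5.4940 m/s.
= 5.4940 ÷ 0.44704 = 12.290 mph.

Initial speed ≈ 12.3 mph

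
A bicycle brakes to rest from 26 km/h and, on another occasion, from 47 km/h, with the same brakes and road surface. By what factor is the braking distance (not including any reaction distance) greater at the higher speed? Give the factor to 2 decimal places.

Braking distance d = v²/(2a), so with a fixed, d ∝ v².
Factor = (47/26)² = 1.8077² = 3.2678.

Factor ≈ 3.27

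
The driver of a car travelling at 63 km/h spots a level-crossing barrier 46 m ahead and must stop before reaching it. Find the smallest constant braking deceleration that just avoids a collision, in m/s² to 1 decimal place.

63 km/h ÷ 3.6 = 17.5000 m/s.
v² = 2a·d ⇒ a = v²/(2d) = 17.5000² / (2 × 46.000) = 306.250 / 92.000 = 3.3288 m/s².

Required deceleration ≈ 3.3 m/s²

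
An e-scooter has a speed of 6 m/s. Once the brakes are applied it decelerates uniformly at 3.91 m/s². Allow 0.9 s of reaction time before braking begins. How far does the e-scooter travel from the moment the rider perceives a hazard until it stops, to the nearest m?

Total stopping distance ≈ 10 m

Reaction distance = v·t_r = 6.0000 × 0.9 = 5.400 m.
Braking distance = v²/(2a) = 6.0000² / (2 × 3.910) = 36.000 / 7.820 = 4.604 m.
Total = 5.400 + 4.604 = 10.004 m.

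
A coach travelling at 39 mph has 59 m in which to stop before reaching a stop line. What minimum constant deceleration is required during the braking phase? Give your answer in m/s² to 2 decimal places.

Required deceleration ≈ 2.58 m/s²

39 mph × 0.44704 = 17.4346 m/s.
v² = 2a·d ⇒ a = v²/(2d) = 17.4346² / (2 × 59.000) = 303.965 / 118.000 = 2.5760 m/s².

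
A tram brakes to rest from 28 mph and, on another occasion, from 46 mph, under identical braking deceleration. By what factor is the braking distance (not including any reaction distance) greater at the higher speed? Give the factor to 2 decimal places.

Braking distance d = v²/(2a), so with a fixed, d ∝ v².
Factor = (46/28)² = 1.6429² = 2.6991.

Factor ≈ 2.70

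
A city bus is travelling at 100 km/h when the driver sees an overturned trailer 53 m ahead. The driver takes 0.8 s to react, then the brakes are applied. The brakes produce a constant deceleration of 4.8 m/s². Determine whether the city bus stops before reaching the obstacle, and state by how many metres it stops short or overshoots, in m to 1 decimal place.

100 km/h ÷ 3.6 = 27.7778 m/s.
Reaction distance = 27.7778 × 0.8 = 22.222 m.
Braking distance = v²/(2a) = 771.606 / 9.600 = 80.376 m.
Total stopping distance = 22.222 + 80.376 = 102.598 m, vs 53 m available — it cannot stop in time and overshoots by 102.598 − 53 = 49.598 m.

No — it overshoots by 49.6 m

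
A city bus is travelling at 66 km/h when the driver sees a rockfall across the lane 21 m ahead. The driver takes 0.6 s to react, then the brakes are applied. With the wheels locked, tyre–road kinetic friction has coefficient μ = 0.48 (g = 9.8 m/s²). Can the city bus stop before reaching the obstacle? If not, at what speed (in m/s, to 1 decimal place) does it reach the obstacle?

66 km/h ÷ 3.6 = 18.3333 m/s.
a = μg = 0.48 × 9.8 = 4.704 m/s².
Reaction distance = 18.3333 × 0.6 = 11.000 m.
Braking distance needed to stop: v²/(2a) = 336.110 / 9.408 = 35.726 m, so total needed = 11.000 + 35.726 = 46.726 m > 21 m — it cannot stop.
Distance remaining when braking begins: 21 − 11.000 = 10.000 m.
v² = v₀² − 2a·d = 336.110 − 2 × 4.704 × 10.000 = 242.030 m²/s².
v = √242.030 = 15.557 m/s.

No — it strikes the obstacle at 15.6 m/s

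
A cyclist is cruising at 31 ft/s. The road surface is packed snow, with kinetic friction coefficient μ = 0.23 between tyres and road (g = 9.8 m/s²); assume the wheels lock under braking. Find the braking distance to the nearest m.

Braking distance ≈ 20 m

31 ft/s × 0.3048 = 9.4488 m/s.
a = μg = 0.23 × 9.8 = 2.254 m/s².
Braking distance = v²/(2a) = 9.4488² / (2 × 2.254) = 89.280 / 4.508 = 19.805 m.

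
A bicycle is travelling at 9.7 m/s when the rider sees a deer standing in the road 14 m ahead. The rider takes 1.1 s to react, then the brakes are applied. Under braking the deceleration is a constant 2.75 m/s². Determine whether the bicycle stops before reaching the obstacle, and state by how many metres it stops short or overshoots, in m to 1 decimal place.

No — it overshoots by 13.8 m

Reaction distance = 9.7000 × 1.1 = 10.670 m.
Braking distance = v²/(2a) = 94.090 / 5.500 = 17.107 m.
Total stopping distance = 10.670 + 17.107 = 27.777 m, vs 14 m available — it cannot stop in time and overshoots by 27.777 − 14 = 13.777 m.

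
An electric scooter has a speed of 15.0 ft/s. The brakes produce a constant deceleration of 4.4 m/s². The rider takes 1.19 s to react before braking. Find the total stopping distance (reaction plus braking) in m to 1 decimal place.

Total stopping distance ≈ 7.8 m

15 ft/s × 0.3048 = 4.5720 m/s.
Reaction distance = v·t_r = 4.5720 × 1.19 = 5.441 m.
Braking distance = v²/(2a) = 4.5720² / (2 × 4.400) = 20.903 / 8.800 = 2.375 m.
Total = 5.441 + 2.375 = 7.816 m.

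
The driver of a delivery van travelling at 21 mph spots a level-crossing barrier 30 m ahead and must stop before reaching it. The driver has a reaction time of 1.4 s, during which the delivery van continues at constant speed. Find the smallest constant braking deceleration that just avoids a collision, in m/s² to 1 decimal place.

21 mph × 0.44704 = 9.3878 m/s.
Distance covered during reaction = 9.3878 × 1.4 = 13.143 m.
Distance available for braking: 30 − 13.143 = 16.857 m.
v² = 2a·d ⇒ a = v²/(2d) = 9.3878² / (2 × 16.857) = 88.131 / 33.714 = 2.6141 m/s².

Required deceleration ≈ 2.6 m/s²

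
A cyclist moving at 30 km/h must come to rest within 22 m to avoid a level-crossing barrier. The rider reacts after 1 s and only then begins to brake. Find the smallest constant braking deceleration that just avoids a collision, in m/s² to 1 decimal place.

30 km/h ÷ 3.6 = 8.3333 m/s.
Distance covered during reaction = 8.3333 × 1 = 8.333 m.
Distance available for braking: 22 − 8.333 = 13.667 m.
v² = 2a·d ⇒ a = v²/(2d) = 8.3333² / (2 × 13.667) = 69.444 / 27.334 = 2.5406 m/s².

Required deceleration ≈ 2.5 m/s²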